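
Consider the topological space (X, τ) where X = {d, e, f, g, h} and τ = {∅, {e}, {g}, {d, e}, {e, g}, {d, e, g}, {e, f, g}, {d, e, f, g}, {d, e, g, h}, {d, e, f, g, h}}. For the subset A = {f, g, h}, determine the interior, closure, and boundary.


int(A) = {g}, cl(A) = {f, g, h}, ∂A = {f, h}.

Closed sets in (X, τ) are complements of opens:
  closed(X, τ) = {∅, {f}, {h}, {d, h}, {f, h}, {d, f, h}, {f, g, h}, {d, e, f, h}, {d, f, g, h}, {d, e, f, g, h}}.
int(A) = ⋃ {U ∈ τ : U ⊆ A}. Opens contained in A: ∅, {g}.
Taking the union of these: int(A) = {g}.
cl(A) = ⋂ {C closed : A ⊆ C}. Closed sets containing A: {f, g, h}, {d, f, g, h}, {d, e, f, g, h}.
Intersecting these: cl(A) = {f, g, h}.
∂A = cl(A) ∖ int(A) = {f, g, h} ∖ {g} = {f, h}.


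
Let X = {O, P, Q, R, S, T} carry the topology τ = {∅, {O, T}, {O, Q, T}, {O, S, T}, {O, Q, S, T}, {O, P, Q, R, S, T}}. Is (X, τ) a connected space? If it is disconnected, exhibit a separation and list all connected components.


(X, τ) is connected.

Find clopen sets (U ∈ τ with X ∖ U ∈ τ):
  U = ∅, X ∖ U = {O, P, Q, R, S, T} — both open, so U is clopen.
  U = {O, P, Q, R, S, T}, X ∖ U = ∅ — both open, so U is clopen.
Only trivial clopens (∅ and X) exist, so (X, τ) is connected.
Compute connected components by grouping points that agree on all clopens:
  component: {O, P, Q, R, S, T}


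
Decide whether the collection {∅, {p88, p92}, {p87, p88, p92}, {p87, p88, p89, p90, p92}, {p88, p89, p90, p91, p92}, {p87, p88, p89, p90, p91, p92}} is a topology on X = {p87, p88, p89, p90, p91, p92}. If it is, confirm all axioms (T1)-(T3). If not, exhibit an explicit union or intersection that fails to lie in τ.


τ is NOT a topology on X.

Axiom (T1): ∅ ∈ τ? Yes; X ∈ τ? Yes.
Axiom (T2/T3): check pairwise unions and intersections of members of τ.
Counterexample for (T3): {p87, p88, p89, p90, p92} ∩ {p88, p89, p90, p91, p92} = {p88, p89, p90, p92} ∉ τ. Therefore τ is NOT a topology.


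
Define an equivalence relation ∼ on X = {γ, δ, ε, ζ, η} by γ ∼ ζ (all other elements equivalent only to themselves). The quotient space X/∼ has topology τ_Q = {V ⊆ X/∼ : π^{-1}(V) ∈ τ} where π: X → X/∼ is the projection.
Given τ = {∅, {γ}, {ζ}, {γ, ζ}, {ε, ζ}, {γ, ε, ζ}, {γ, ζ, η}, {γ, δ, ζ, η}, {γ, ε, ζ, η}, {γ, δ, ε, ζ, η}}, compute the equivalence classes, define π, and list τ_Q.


X/∼ = {[γ=ζ], [δ], [ε], [η]}; |τ_Q| = 7.

Equivalence classes: [γ=ζ], [δ], [ε], [η].
Quotient map π: X → X/∼ sends γ ↦ [γ=ζ], δ ↦ [δ], ε ↦ [ε], ζ ↦ [γ=ζ], η ↦ [η].
For each subset V ⊆ X/∼, compute π^{-1}(V) ⊆ X and check whether π^{-1}(V) ∈ τ. V is open in τ_Q iff π^{-1}(V) ∈ τ.
  V = {}: π^{-1}(V) = ∅ ∈ τ ✓.
  V = {[γ=ζ]}: π^{-1}(V) = {γ, ζ} ∈ τ ✓.
  V = {[δ]}: π^{-1}(V) = {δ} ∉ τ ✗.
  V = {[γ=ζ], [δ]}: π^{-1}(V) = {γ, δ, ζ} ∉ τ ✗.
  V = {[ε]}: π^{-1}(V) = {ε} ∉ τ ✗.
  V = {[γ=ζ], [ε]}: π^{-1}(V) = {γ, ε, ζ} ∈ τ ✓.
  V = {[δ], [ε]}: π^{-1}(V) = {δ, ε} ∉ τ ✗.
  V = {[γ=ζ], [δ], [ε]}: π^{-1}(V) = {γ, δ, ε, ζ} ∉ τ ✗.
  V = {[η]}: π^{-1}(V) = {η} ∉ τ ✗.
  V = {[γ=ζ], [η]}: π^{-1}(V) = {γ, ζ, η} ∈ τ ✓.
  V = {[δ], [η]}: π^{-1}(V) = {δ, η} ∉ τ ✗.
  V = {[γ=ζ], [δ], [η]}: π^{-1}(V) = {γ, δ, ζ, η} ∈ τ ✓.
  V = {[ε], [η]}: π^{-1}(V) = {ε, η} ∉ τ ✗.
  V = {[γ=ζ], [ε], [η]}: π^{-1}(V) = {γ, ε, ζ, η} ∈ τ ✓.
  V = {[δ], [ε], [η]}: π^{-1}(V) = {δ, ε, η} ∉ τ ✗.
  V = {[γ=ζ], [δ], [ε], [η]}: π^{-1}(V) = {γ, δ, ε, ζ, η} ∈ τ ✓.
Open sets in the quotient: τ_Q = {{}, {[γ=ζ]}, {[γ=ζ], [ε]}, {[γ=ζ], [η]}, {[γ=ζ], [δ], [η]}, {[γ=ζ], [ε], [η]}, {[γ=ζ], [δ], [ε], [η]}} (7 elements).


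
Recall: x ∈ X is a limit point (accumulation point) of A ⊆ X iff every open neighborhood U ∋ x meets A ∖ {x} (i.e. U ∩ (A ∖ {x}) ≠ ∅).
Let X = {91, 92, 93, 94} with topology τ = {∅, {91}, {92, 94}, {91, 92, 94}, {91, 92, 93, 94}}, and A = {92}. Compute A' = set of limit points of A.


A' = {93, 94}

For each x ∈ X, list the open sets U ∈ τ with x ∈ U, then check whether U ∩ (A ∖ {x}) ≠ ∅ for every such U.
  x = 91: open {91} ∋ x has {91} ∩ (A ∖ {91}) = ∅, so x is NOT a limit point.
  x = 92: open {92, 94} ∋ x has {92, 94} ∩ (A ∖ {92}) = ∅, so x is NOT a limit point.
  x = 93: opens ∋ x are {91, 92, 93, 94}; each meets A ∖ {93}, so x IS a limit point.
  x = 94: opens ∋ x are {92, 94}, {91, 92, 94}, {91, 92, 93, 94}; each meets A ∖ {94}, so x IS a limit point.
Collecting: A' = {93, 94}.


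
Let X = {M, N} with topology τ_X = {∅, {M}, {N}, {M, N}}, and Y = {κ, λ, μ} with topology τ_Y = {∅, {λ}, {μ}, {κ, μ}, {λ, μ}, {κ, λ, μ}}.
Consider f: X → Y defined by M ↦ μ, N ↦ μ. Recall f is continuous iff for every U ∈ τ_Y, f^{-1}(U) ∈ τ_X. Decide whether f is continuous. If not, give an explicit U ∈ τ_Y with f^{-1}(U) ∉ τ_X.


f IS continuous.

Compute f^{-1}(U) for each U ∈ τ_Y:
  U = ∅: f^{-1}(U) = ∅ ∈ τ_X ✓.
  U = {λ}: f^{-1}(U) = ∅ ∈ τ_X ✓.
  U = {μ}: f^{-1}(U) = {M, N} ∈ τ_X ✓.
  U = {κ, μ}: f^{-1}(U) = {M, N} ∈ τ_X ✓.
  U = {λ, μ}: f^{-1}(U) = {M, N} ∈ τ_X ✓.
  U = {κ, λ, μ}: f^{-1}(U) = {M, N} ∈ τ_X ✓.
Every preimage lies in τ_X, so f IS continuous.


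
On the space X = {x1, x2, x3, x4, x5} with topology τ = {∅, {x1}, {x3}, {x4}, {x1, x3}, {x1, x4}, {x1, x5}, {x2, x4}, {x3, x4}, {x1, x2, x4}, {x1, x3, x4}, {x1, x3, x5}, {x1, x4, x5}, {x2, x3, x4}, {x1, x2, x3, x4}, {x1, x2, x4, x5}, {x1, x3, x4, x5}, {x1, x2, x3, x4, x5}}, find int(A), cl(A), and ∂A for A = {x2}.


int(A) = ∅, cl(A) = {x2}, ∂A = {x2}.

Closed sets in (X, τ) are complements of opens:
  closed(X, τ) = {∅, {x2}, {x3}, {x5}, {x1, x5}, {x2, x3}, {x2, x4}, {x2, x5}, {x3, x5}, {x1, x2, x5}, {x1, x3, x5}, {x2, x3, x4}, {x2, x3, x5}, {x2, x4, x5}, {x1, x2, x3, x5}, {x1, x2, x4, x5}, {x2, x3, x4, x5}, {x1, x2, x3, x4, x5}}.
int(A) = ⋃ {U ∈ τ : U ⊆ A}. Opens contained in A: ∅.
Taking the union of these: int(A) = ∅.
cl(A) = ⋂ {C closed : A ⊆ C}. Closed sets containing A: {x2}, {x2, x3}, {x2, x4}, {x2, x5}, {x1, x2, x5}, {x2, x3, x4}, {x2, x3, x5}, {x2, x4, x5}, {x1, x2, x3, x5}, {x1, x2, x4, x5}, {x2, x3, x4, x5}, {x1, x2, x3, x4, x5}.
Intersecting these: cl(A) = {x2}.
∂A = cl(A) ∖ int(A) = {x2} ∖ ∅ = {x2}.


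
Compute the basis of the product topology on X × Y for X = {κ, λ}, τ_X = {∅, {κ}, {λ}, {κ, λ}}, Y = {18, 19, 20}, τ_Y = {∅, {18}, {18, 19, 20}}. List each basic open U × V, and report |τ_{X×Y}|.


Basis B = {∅ × ∅, {κ} × {18}, {λ} × {18}, {κ, λ} × {18}, {κ} × {18, 19, 20}, {λ} × {18, 19, 20}, {κ, λ} × {18, 19, 20}}; |τ_{X×Y}| = 9.

Enumerate products U × V with U ∈ τ_X, V ∈ τ_Y (deduplicated):
  ∅ × ∅ = {} (∅)
  {κ} × {18} = {(κ,18)}
  {λ} × {18} = {(λ,18)}
  {κ, λ} × {18} = {(κ,18), (λ,18)}
  {κ} × {18, 19, 20} = {(κ,18), (κ,19), (κ,20)}
  {λ} × {18, 19, 20} = {(λ,18), (λ,19), (λ,20)}
  {κ, λ} × {18, 19, 20} = {(κ,18), (κ,19), (κ,20), (λ,18), (λ,19), (λ,20)}
These 7 distinct sets form the basis B.
Close under arbitrary unions to get τ_{X×Y}; counting gives |τ_{X×Y}| = 9.


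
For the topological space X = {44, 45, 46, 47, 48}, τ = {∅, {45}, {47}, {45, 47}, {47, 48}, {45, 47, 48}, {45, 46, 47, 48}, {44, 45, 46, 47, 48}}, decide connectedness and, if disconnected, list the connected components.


(X, τ) is connected.

Find clopen sets (U ∈ τ with X ∖ U ∈ τ):
  U = ∅, X ∖ U = {44, 45, 46, 47, 48} — both open, so U is clopen.
  U = {44, 45, 46, 47, 48}, X ∖ U = ∅ — both open, so U is clopen.
Only trivial clopens (∅ and X) exist, so (X, τ) is connected.
Compute connected components by grouping points that agree on all clopens:
  component: {44, 45, 46, 47, 48}


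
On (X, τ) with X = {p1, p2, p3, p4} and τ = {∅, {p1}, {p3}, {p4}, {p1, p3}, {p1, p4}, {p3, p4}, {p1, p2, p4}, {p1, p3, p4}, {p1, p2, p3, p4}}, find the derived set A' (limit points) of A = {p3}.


A' = ∅

For each x ∈ X, list the open sets U ∈ τ with x ∈ U, then check whether U ∩ (A ∖ {x}) ≠ ∅ for every such U.
  x = p1: open {p1} ∋ x has {p1} ∩ (A ∖ {p1}) = ∅, so x is NOT a limit point.
  x = p2: open {p1, p2, p4} ∋ x has {p1, p2, p4} ∩ (A ∖ {p2}) = ∅, so x is NOT a limit point.
  x = p3: open {p3} ∋ x has {p3} ∩ (A ∖ {p3}) = ∅, so x is NOT a limit point.
  x = p4: open {p4} ∋ x has {p4} ∩ (A ∖ {p4}) = ∅, so x is NOT a limit point.
Collecting: A' = ∅.


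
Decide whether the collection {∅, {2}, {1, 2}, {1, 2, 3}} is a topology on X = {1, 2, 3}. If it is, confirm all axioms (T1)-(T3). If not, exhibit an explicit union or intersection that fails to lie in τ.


τ IS a topology on X.

Axiom (T1): ∅ ∈ τ? Yes; X ∈ τ? Yes.
Axiom (T2/T3): check pairwise unions and intersections of members of τ.
All pairwise intersections and unions checked — each lies in τ. Therefore τ satisfies (T1), (T2), (T3): it IS a topology on X.


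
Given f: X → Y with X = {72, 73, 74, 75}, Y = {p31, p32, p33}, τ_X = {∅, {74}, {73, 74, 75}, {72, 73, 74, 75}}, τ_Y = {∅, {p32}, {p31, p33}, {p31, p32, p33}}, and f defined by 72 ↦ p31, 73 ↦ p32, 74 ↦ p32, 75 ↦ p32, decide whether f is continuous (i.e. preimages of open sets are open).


f is NOT continuous.

Compute f^{-1}(U) for each U ∈ τ_Y:
  U = ∅: f^{-1}(U) = ∅ ∈ τ_X ✓.
  U = {p32}: f^{-1}(U) = {73, 74, 75} ∈ τ_X ✓.
  U = {p31, p33}: f^{-1}(U) = {72} ∉ τ_X ✗.
  U = {p31, p32, p33}: f^{-1}(U) = {72, 73, 74, 75} ∈ τ_X ✓.
Found U = {p31, p33} with f^{-1}(U) = {72} not in τ_X. Therefore f is NOT continuous.


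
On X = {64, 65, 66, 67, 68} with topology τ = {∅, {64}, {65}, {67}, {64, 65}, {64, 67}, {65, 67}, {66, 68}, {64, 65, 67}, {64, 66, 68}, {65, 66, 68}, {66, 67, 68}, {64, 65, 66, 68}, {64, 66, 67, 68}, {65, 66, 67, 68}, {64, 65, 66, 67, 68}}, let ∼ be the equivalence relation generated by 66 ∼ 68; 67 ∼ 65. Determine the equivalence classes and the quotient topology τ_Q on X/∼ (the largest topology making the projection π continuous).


X/∼ = {[64], [65=67], [66=68]}; |τ_Q| = 8.

Equivalence classes: [64], [65=67], [66=68].
Quotient map π: X → X/∼ sends 64 ↦ [64], 65 ↦ [65=67], 66 ↦ [66=68], 67 ↦ [65=67], 68 ↦ [66=68].
For each subset V ⊆ X/∼, compute π^{-1}(V) ⊆ X and check whether π^{-1}(V) ∈ τ. V is open in τ_Q iff π^{-1}(V) ∈ τ.
  V = {}: π^{-1}(V) = ∅ ∈ τ ✓.
  V = {[64]}: π^{-1}(V) = {64} ∈ τ ✓.
  V = {[65=67]}: π^{-1}(V) = {65, 67} ∈ τ ✓.
  V = {[64], [65=67]}: π^{-1}(V) = {64, 65, 67} ∈ τ ✓.
  V = {[66=68]}: π^{-1}(V) = {66, 68} ∈ τ ✓.
  V = {[64], [66=68]}: π^{-1}(V) = {64, 66, 68} ∈ τ ✓.
  V = {[65=67], [66=68]}: π^{-1}(V) = {65, 66, 67, 68} ∈ τ ✓.
  V = {[64], [65=67], [66=68]}: π^{-1}(V) = {64, 65, 66, 67, 68} ∈ τ ✓.
Open sets in the quotient: τ_Q = {{}, {[64]}, {[65=67]}, {[64], [65=67]}, {[66=68]}, {[64], [66=68]}, {[65=67], [66=68]}, {[64], [65=67], [66=68]}} (8 elements).


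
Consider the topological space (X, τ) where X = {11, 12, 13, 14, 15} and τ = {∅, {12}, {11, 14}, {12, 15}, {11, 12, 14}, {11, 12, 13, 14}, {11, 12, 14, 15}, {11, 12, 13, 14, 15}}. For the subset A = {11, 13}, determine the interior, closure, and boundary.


int(A) = ∅, cl(A) = {11, 13, 14}, ∂A = {11, 13, 14}.

Closed sets in (X, τ) are complements of opens:
  closed(X, τ) = {∅, {13}, {15}, {13, 15}, {11, 13, 14}, {12, 13, 15}, {11, 13, 14, 15}, {11, 12, 13, 14, 15}}.
int(A) = ⋃ {U ∈ τ : U ⊆ A}. Opens contained in A: ∅.
Taking the union of these: int(A) = ∅.
cl(A) = ⋂ {C closed : A ⊆ C}. Closed sets containing A: {11, 13, 14}, {11, 13, 14, 15}, {11, 12, 13, 14, 15}.
Intersecting these: cl(A) = {11, 13, 14}.
∂A = cl(A) ∖ int(A) = {11, 13, 14} ∖ ∅ = {11, 13, 14}.


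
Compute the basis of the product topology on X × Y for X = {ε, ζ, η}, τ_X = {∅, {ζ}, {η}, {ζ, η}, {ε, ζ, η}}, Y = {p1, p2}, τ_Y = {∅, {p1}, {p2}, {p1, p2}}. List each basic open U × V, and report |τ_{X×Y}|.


Basis B = {∅ × ∅, {ζ} × {p1}, {ζ} × {p2}, {η} × {p1}, {η} × {p2}, {ζ} × {p1, p2}, {ζ, η} × {p1}, {ζ, η} × {p2}, {η} × {p1, p2}, {ε, ζ, η} × {p1}, {ε, ζ, η} × {p2}, {ζ, η} × {p1, p2}, {ε, ζ, η} × {p1, p2}}; |τ_{X×Y}| = 25.

Enumerate products U × V with U ∈ τ_X, V ∈ τ_Y (deduplicated):
  ∅ × ∅ = {} (∅)
  {ζ} × {p1} = {(ζ,p1)}
  {ζ} × {p2} = {(ζ,p2)}
  {η} × {p1} = {(η,p1)}
  {η} × {p2} = {(η,p2)}
  {ζ} × {p1, p2} = {(ζ,p1), (ζ,p2)}
  {ζ, η} × {p1} = {(ζ,p1), (η,p1)}
  {ζ, η} × {p2} = {(ζ,p2), (η,p2)}
  {η} × {p1, p2} = {(η,p1), (η,p2)}
  {ε, ζ, η} × {p1} = {(ε,p1), (ζ,p1), (η,p1)}
  {ε, ζ, η} × {p2} = {(ε,p2), (ζ,p2), (η,p2)}
  {ζ, η} × {p1, p2} = {(ζ,p1), (ζ,p2), (η,p1), (η,p2)}
  {ε, ζ, η} × {p1, p2} = {(ε,p1), (ε,p2), (ζ,p1), (ζ,p2), (η,p1), (η,p2)}
These 13 distinct sets form the basis B.
Close under arbitrary unions to get τ_{X×Y}; counting gives |τ_{X×Y}| = 25.


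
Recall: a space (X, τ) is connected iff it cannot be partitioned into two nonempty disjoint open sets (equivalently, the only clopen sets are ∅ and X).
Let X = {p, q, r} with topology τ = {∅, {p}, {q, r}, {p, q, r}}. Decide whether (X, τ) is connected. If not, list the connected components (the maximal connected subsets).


(X, τ) is disconnected; components = [{p}, {q, r}].

Find clopen sets (U ∈ τ with X ∖ U ∈ τ):
  U = ∅, X ∖ U = {p, q, r} — both open, so U is clopen.
  U = {p}, X ∖ U = {q, r} — both open, so U is clopen.
  U = {q, r}, X ∖ U = {p} — both open, so U is clopen.
  U = {p, q, r}, X ∖ U = ∅ — both open, so U is clopen.
Nontrivial clopen(s) exist: e.g. {q, r}. So (X, τ) is disconnected.
Compute connected components by grouping points that agree on all clopens:
  component: {p}
  component: {q, r}


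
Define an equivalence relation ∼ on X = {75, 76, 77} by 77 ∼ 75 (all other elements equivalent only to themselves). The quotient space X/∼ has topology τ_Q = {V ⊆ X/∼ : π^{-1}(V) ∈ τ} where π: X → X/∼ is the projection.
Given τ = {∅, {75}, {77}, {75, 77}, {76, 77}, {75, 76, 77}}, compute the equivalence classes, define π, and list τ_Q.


X/∼ = {[75=77], [76]}; |τ_Q| = 3.

Equivalence classes: [75=77], [76].
Quotient map π: X → X/∼ sends 75 ↦ [75=77], 76 ↦ [76], 77 ↦ [75=77].
For each subset V ⊆ X/∼, compute π^{-1}(V) ⊆ X and check whether π^{-1}(V) ∈ τ. V is open in τ_Q iff π^{-1}(V) ∈ τ.
  V = {}: π^{-1}(V) = ∅ ∈ τ ✓.
  V = {[75=77]}: π^{-1}(V) = {75, 77} ∈ τ ✓.
  V = {[76]}: π^{-1}(V) = {76} ∉ τ ✗.
  V = {[75=77], [76]}: π^{-1}(V) = {75, 76, 77} ∈ τ ✓.
Open sets in the quotient: τ_Q = {{}, {[75=77]}, {[75=77], [76]}} (3 elements).


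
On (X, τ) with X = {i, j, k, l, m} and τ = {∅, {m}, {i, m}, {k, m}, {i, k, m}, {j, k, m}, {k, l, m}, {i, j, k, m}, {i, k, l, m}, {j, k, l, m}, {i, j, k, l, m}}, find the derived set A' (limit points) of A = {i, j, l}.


A' = ∅

For each x ∈ X, list the open sets U ∈ τ with x ∈ U, then check whether U ∩ (A ∖ {x}) ≠ ∅ for every such U.
  x = i: open {i, m} ∋ x has {i, m} ∩ (A ∖ {i}) = ∅, so x is NOT a limit point.
  x = j: open {j, k, m} ∋ x has {j, k, m} ∩ (A ∖ {j}) = ∅, so x is NOT a limit point.
  x = k: open {k, m} ∋ x has {k, m} ∩ (A ∖ {k}) = ∅, so x is NOT a limit point.
  x = l: open {k, l, m} ∋ x has {k, l, m} ∩ (A ∖ {l}) = ∅, so x is NOT a limit point.
  x = m: open {m} ∋ x has {m} ∩ (A ∖ {m}) = ∅, so x is NOT a limit point.
Collecting: A' = ∅.


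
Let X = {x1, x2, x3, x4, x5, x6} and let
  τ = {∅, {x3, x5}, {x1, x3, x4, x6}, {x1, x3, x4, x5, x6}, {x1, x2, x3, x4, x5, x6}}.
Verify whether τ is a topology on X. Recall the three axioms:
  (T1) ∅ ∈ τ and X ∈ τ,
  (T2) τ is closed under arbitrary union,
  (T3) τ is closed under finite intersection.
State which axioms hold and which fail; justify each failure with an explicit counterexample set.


τ is NOT a topology on X.

Axiom (T1): ∅ ∈ τ? Yes; X ∈ τ? Yes.
Axiom (T2/T3): check pairwise unions and intersections of members of τ.
Counterexample for (T3): {x3, x5} ∩ {x1, x3, x4, x6} = {x3} ∉ τ. Therefore τ is NOT a topology.


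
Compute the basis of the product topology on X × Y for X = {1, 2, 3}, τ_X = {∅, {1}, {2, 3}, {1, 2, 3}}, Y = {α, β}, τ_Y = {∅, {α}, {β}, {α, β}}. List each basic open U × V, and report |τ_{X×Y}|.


Basis B = {∅ × ∅, {1} × {α}, {1} × {β}, {1} × {α, β}, {2, 3} × {α}, {2, 3} × {β}, {1, 2, 3} × {α}, {1, 2, 3} × {β}, {2, 3} × {α, β}, {1, 2, 3} × {α, β}}; |τ_{X×Y}| = 16.

Enumerate products U × V with U ∈ τ_X, V ∈ τ_Y (deduplicated):
  ∅ × ∅ = {} (∅)
  {1} × {α} = {(1,α)}
  {1} × {β} = {(1,β)}
  {1} × {α, β} = {(1,α), (1,β)}
  {2, 3} × {α} = {(2,α), (3,α)}
  {2, 3} × {β} = {(2,β), (3,β)}
  {1, 2, 3} × {α} = {(1,α), (2,α), (3,α)}
  {1, 2, 3} × {β} = {(1,β), (2,β), (3,β)}
  {2, 3} × {α, β} = {(2,α), (2,β), (3,α), (3,β)}
  {1, 2, 3} × {α, β} = {(1,α), (1,β), (2,α), (2,β), (3,α), (3,β)}
These 10 distinct sets form the basis B.
Close under arbitrary unions to get τ_{X×Y}; counting gives |τ_{X×Y}| = 16.


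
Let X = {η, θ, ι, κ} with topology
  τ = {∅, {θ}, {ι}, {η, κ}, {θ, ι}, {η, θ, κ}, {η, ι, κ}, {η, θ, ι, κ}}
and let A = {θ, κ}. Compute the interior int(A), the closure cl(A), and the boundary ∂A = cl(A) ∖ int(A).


int(A) = {θ}, cl(A) = {η, θ, κ}, ∂A = {η, κ}.

Closed sets in (X, τ) are complements of opens:
  closed(X, τ) = {∅, {θ}, {ι}, {η, κ}, {θ, ι}, {η, θ, κ}, {η, ι, κ}, {η, θ, ι, κ}}.
int(A) = ⋃ {U ∈ τ : U ⊆ A}. Opens contained in A: ∅, {θ}.
Taking the union of these: int(A) = {θ}.
cl(A) = ⋂ {C closed : A ⊆ C}. Closed sets containing A: {η, θ, κ}, {η, θ, ι, κ}.
Intersecting these: cl(A) = {η, θ, κ}.
∂A = cl(A) ∖ int(A) = {η, θ, κ} ∖ {θ} = {η, κ}.


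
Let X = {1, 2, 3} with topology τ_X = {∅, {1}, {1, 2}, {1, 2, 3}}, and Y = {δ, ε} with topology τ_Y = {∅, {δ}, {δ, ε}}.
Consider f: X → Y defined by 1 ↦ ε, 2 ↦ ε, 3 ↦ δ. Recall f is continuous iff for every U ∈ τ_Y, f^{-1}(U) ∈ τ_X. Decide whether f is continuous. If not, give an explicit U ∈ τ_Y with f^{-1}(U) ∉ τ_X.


f is NOT continuous.

Compute f^{-1}(U) for each U ∈ τ_Y:
  U = ∅: f^{-1}(U) = ∅ ∈ τ_X ✓.
  U = {δ}: f^{-1}(U) = {3} ∉ τ_X ✗.
  U = {δ, ε}: f^{-1}(U) = {1, 2, 3} ∈ τ_X ✓.
Found U = {δ} with f^{-1}(U) = {3} not in τ_X. Therefore f is NOT continuous.


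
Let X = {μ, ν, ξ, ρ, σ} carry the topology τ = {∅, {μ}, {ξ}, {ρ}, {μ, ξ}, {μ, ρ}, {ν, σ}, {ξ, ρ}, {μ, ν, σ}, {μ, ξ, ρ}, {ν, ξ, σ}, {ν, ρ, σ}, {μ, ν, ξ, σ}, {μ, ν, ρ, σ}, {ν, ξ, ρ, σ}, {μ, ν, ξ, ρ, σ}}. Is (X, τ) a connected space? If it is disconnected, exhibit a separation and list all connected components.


(X, τ) is disconnected; components = [{μ}, {ξ}, {ρ}, {ν, σ}].

Find clopen sets (U ∈ τ with X ∖ U ∈ τ):
  U = ∅, X ∖ U = {μ, ν, ξ, ρ, σ} — both open, so U is clopen.
  U = {μ}, X ∖ U = {ν, ξ, ρ, σ} — both open, so U is clopen.
  U = {ξ}, X ∖ U = {μ, ν, ρ, σ} — both open, so U is clopen.
  U = {ρ}, X ∖ U = {μ, ν, ξ, σ} — both open, so U is clopen.
  U = {μ, ξ}, X ∖ U = {ν, ρ, σ} — both open, so U is clopen.
  U = {μ, ρ}, X ∖ U = {ν, ξ, σ} — both open, so U is clopen.
  U = {ν, σ}, X ∖ U = {μ, ξ, ρ} — both open, so U is clopen.
  U = {ξ, ρ}, X ∖ U = {μ, ν, σ} — both open, so U is clopen.
  U = {μ, ν, σ}, X ∖ U = {ξ, ρ} — both open, so U is clopen.
  U = {μ, ξ, ρ}, X ∖ U = {ν, σ} — both open, so U is clopen.
  U = {ν, ξ, σ}, X ∖ U = {μ, ρ} — both open, so U is clopen.
  U = {ν, ρ, σ}, X ∖ U = {μ, ξ} — both open, so U is clopen.
  U = {μ, ν, ξ, σ}, X ∖ U = {ρ} — both open, so U is clopen.
  U = {μ, ν, ρ, σ}, X ∖ U = {ξ} — both open, so U is clopen.
  U = {ν, ξ, ρ, σ}, X ∖ U = {μ} — both open, so U is clopen.
  U = {μ, ν, ξ, ρ, σ}, X ∖ U = ∅ — both open, so U is clopen.
Nontrivial clopen(s) exist: e.g. {μ, ξ}. So (X, τ) is disconnected.
Compute connected components by grouping points that agree on all clopens:
  component: {μ}
  component: {ξ}
  component: {ρ}
  component: {ν, σ}


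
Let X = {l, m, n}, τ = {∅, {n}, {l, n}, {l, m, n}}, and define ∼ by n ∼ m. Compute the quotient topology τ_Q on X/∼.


X/∼ = {[l], [m=n]}; |τ_Q| = 2.

Equivalence classes: [l], [m=n].
Quotient map π: X → X/∼ sends l ↦ [l], m ↦ [m=n], n ↦ [m=n].
For each subset V ⊆ X/∼, compute π^{-1}(V) ⊆ X and check whether π^{-1}(V) ∈ τ. V is open in τ_Q iff π^{-1}(V) ∈ τ.
  V = {}: π^{-1}(V) = ∅ ∈ τ ✓.
  V = {[l]}: π^{-1}(V) = {l} ∉ τ ✗.
  V = {[m=n]}: π^{-1}(V) = {m, n} ∉ τ ✗.
  V = {[l], [m=n]}: π^{-1}(V) = {l, m, n} ∈ τ ✓.
Open sets in the quotient: τ_Q = {{}, {[l], [m=n]}} (2 elements).


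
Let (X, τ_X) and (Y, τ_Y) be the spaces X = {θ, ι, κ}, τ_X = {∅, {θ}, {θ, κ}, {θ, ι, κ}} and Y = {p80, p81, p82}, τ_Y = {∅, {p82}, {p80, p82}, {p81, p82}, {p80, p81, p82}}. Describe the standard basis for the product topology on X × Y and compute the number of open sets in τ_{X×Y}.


Basis B = {∅ × ∅, {θ} × {p82}, {θ} × {p80, p82}, {θ} × {p81, p82}, {θ, κ} × {p82}, {θ} × {p80, p81, p82}, {θ, ι, κ} × {p82}, {θ, κ} × {p80, p82}, {θ, κ} × {p81, p82}, {θ, κ} × {p80, p81, p82}, {θ, ι, κ} × {p80, p82}, {θ, ι, κ} × {p81, p82}, {θ, ι, κ} × {p80, p81, p82}}; |τ_{X×Y}| = 30.

Enumerate products U × V with U ∈ τ_X, V ∈ τ_Y (deduplicated):
  ∅ × ∅ = {} (∅)
  {θ} × {p82} = {(θ,p82)}
  {θ} × {p80, p82} = {(θ,p80), (θ,p82)}
  {θ} × {p81, p82} = {(θ,p81), (θ,p82)}
  {θ, κ} × {p82} = {(θ,p82), (κ,p82)}
  {θ} × {p80, p81, p82} = {(θ,p80), (θ,p81), (θ,p82)}
  {θ, ι, κ} × {p82} = {(θ,p82), (ι,p82), (κ,p82)}
  {θ, κ} × {p80, p82} = {(θ,p80), (θ,p82), (κ,p80), (κ,p82)}
  {θ, κ} × {p81, p82} = {(θ,p81), (θ,p82), (κ,p81), (κ,p82)}
  {θ, κ} × {p80, p81, p82} = {(θ,p80), (θ,p81), (θ,p82), (κ,p80), (κ,p81), (κ,p82)}
  {θ, ι, κ} × {p80, p82} = {(θ,p80), (θ,p82), (ι,p80), (ι,p82), (κ,p80), (κ,p82)}
  {θ, ι, κ} × {p81, p82} = {(θ,p81), (θ,p82), (ι,p81), (ι,p82), (κ,p81), (κ,p82)}
  {θ, ι, κ} × {p80, p81, p82} = {(θ,p80), (θ,p81), (θ,p82), (ι,p80), (ι,p81), (ι,p82), (κ,p80), (κ,p81), (κ,p82)}
These 13 distinct sets form the basis B.
Close under arbitrary unions to get τ_{X×Y}; counting gives |τ_{X×Y}| = 30.


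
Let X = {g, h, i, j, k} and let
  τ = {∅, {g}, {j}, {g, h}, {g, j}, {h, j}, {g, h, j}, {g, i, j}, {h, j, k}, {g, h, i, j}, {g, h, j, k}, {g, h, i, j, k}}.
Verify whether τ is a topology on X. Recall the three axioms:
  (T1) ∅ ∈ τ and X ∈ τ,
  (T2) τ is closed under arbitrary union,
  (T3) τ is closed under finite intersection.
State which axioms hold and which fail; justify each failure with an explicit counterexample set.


τ is NOT a topology on X.

Axiom (T1): ∅ ∈ τ? Yes; X ∈ τ? Yes.
Axiom (T2/T3): check pairwise unions and intersections of members of τ.
Counterexample for (T3): {g, h} ∩ {h, j} = {h} ∉ τ. Therefore τ is NOT a topology.


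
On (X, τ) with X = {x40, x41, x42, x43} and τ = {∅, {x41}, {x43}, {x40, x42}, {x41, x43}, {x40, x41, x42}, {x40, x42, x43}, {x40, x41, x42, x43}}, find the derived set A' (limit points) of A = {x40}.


A' = {x42}

For each x ∈ X, list the open sets U ∈ τ with x ∈ U, then check whether U ∩ (A ∖ {x}) ≠ ∅ for every such U.
  x = x40: open {x40, x42} ∋ x has {x40, x42} ∩ (A ∖ {x40}) = ∅, so x is NOT a limit point.
  x = x41: open {x41} ∋ x has {x41} ∩ (A ∖ {x41}) = ∅, so x is NOT a limit point.
  x = x42: opens ∋ x are {x40, x42}, {x40, x41, x42}, {x40, x42, x43}, {x40, x41, x42, x43}; each meets A ∖ {x42}, so x IS a limit point.
  x = x43: open {x43} ∋ x has {x43} ∩ (A ∖ {x43}) = ∅, so x is NOT a limit point.
Collecting: A' = {x42}.


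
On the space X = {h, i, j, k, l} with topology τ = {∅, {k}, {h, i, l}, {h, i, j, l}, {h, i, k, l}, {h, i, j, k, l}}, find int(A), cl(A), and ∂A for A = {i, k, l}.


int(A) = {k}, cl(A) = {h, i, j, k, l}, ∂A = {h, i, j, l}.

Closed sets in (X, τ) are complements of opens:
  closed(X, τ) = {∅, {j}, {k}, {j, k}, {h, i, j, l}, {h, i, j, k, l}}.
int(A) = ⋃ {U ∈ τ : U ⊆ A}. Opens contained in A: ∅, {k}.
Taking the union of these: int(A) = {k}.
cl(A) = ⋂ {C closed : A ⊆ C}. Closed sets containing A: {h, i, j, k, l}.
Intersecting these: cl(A) = {h, i, j, k, l}.
∂A = cl(A) ∖ int(A) = {h, i, j, k, l} ∖ {k} = {h, i, j, l}.


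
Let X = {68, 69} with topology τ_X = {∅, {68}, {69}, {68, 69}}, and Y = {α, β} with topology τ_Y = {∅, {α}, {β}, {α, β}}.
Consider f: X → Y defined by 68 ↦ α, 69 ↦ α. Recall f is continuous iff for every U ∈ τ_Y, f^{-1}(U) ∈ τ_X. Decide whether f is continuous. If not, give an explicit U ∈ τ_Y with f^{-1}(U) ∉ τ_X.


f IS continuous.

Compute f^{-1}(U) for each U ∈ τ_Y:
  U = ∅: f^{-1}(U) = ∅ ∈ τ_X ✓.
  U = {α}: f^{-1}(U) = {68, 69} ∈ τ_X ✓.
  U = {β}: f^{-1}(U) = ∅ ∈ τ_X ✓.
  U = {α, β}: f^{-1}(U) = {68, 69} ∈ τ_X ✓.
Every preimage lies in τ_X, so f IS continuous.


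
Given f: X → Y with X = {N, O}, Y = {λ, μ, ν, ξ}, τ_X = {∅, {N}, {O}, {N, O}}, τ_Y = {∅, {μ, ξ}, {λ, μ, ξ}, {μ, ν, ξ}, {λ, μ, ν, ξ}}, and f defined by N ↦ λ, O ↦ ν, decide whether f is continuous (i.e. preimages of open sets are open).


f IS continuous.

Compute f^{-1}(U) for each U ∈ τ_Y:
  U = ∅: f^{-1}(U) = ∅ ∈ τ_X ✓.
  U = {μ, ξ}: f^{-1}(U) = ∅ ∈ τ_X ✓.
  U = {λ, μ, ξ}: f^{-1}(U) = {N} ∈ τ_X ✓.
  U = {μ, ν, ξ}: f^{-1}(U) = {O} ∈ τ_X ✓.
  U = {λ, μ, ν, ξ}: f^{-1}(U) = {N, O} ∈ τ_X ✓.
Every preimage lies in τ_X, so f IS continuous.


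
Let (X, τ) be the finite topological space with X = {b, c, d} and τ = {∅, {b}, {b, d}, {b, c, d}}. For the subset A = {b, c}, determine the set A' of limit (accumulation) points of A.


A' = {c, d}

For each x ∈ X, list the open sets U ∈ τ with x ∈ U, then check whether U ∩ (A ∖ {x}) ≠ ∅ for every such U.
  x = b: open {b} ∋ x has {b} ∩ (A ∖ {b}) = ∅, so x is NOT a limit point.
  x = c: opens ∋ x are {b, c, d}; each meets A ∖ {c}, so x IS a limit point.
  x = d: opens ∋ x are {b, d}, {b, c, d}; each meets A ∖ {d}, so x IS a limit point.
Collecting: A' = {c, d}.


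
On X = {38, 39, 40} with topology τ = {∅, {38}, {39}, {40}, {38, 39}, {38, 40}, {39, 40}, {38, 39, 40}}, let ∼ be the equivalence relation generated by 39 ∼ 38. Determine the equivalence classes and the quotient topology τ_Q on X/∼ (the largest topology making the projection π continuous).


X/∼ = {[38=39], [40]}; |τ_Q| = 4.

Equivalence classes: [38=39], [40].
Quotient map π: X → X/∼ sends 38 ↦ [38=39], 39 ↦ [38=39], 40 ↦ [40].
For each subset V ⊆ X/∼, compute π^{-1}(V) ⊆ X and check whether π^{-1}(V) ∈ τ. V is open in τ_Q iff π^{-1}(V) ∈ τ.
  V = {}: π^{-1}(V) = ∅ ∈ τ ✓.
  V = {[38=39]}: π^{-1}(V) = {38, 39} ∈ τ ✓.
  V = {[40]}: π^{-1}(V) = {40} ∈ τ ✓.
  V = {[38=39], [40]}: π^{-1}(V) = {38, 39, 40} ∈ τ ✓.
Open sets in the quotient: τ_Q = {{}, {[38=39]}, {[40]}, {[38=39], [40]}} (4 elements).


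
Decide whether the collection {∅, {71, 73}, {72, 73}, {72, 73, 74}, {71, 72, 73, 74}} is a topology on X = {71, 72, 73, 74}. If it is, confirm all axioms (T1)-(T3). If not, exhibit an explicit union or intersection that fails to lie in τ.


τ is NOT a topology on X.

Axiom (T1): ∅ ∈ τ? Yes; X ∈ τ? Yes.
Axiom (T2/T3): check pairwise unions and intersections of members of τ.
Counterexample for (T3): {71, 73} ∩ {72, 73} = {73} ∉ τ. Therefore τ is NOT a topology.


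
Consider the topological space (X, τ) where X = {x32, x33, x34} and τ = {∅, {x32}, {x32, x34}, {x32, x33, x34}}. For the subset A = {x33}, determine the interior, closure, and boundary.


int(A) = ∅, cl(A) = {x33}, ∂A = {x33}.

Closed sets in (X, τ) are complements of opens:
  closed(X, τ) = {∅, {x33}, {x33, x34}, {x32, x33, x34}}.
int(A) = ⋃ {U ∈ τ : U ⊆ A}. Opens contained in A: ∅.
Taking the union of these: int(A) = ∅.
cl(A) = ⋂ {C closed : A ⊆ C}. Closed sets containing A: {x33}, {x33, x34}, {x32, x33, x34}.
Intersecting these: cl(A) = {x33}.
∂A = cl(A) ∖ int(A) = {x33} ∖ ∅ = {x33}.


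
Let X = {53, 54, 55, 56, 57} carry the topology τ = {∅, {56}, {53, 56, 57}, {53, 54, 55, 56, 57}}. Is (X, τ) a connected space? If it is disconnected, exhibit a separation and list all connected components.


(X, τ) is connected.

Find clopen sets (U ∈ τ with X ∖ U ∈ τ):
  U = ∅, X ∖ U = {53, 54, 55, 56, 57} — both open, so U is clopen.
  U = {53, 54, 55, 56, 57}, X ∖ U = ∅ — both open, so U is clopen.
Only trivial clopens (∅ and X) exist, so (X, τ) is connected.
Compute connected components by grouping points that agree on all clopens:
  component: {53, 54, 55, 56, 57}


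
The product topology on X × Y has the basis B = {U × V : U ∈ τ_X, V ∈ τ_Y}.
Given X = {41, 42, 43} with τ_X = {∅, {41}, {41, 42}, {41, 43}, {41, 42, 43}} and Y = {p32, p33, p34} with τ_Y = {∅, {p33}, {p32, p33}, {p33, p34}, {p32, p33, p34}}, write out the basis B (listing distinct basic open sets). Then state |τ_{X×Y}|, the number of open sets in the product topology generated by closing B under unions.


Basis B = {∅ × ∅, {41} × {p33}, {41} × {p32, p33}, {41} × {p33, p34}, {41, 42} × {p33}, {41, 43} × {p33}, {41} × {p32, p33, p34}, {41, 42, 43} × {p33}, {41, 42} × {p32, p33}, {41, 43} × {p32, p33}, {41, 42} × {p33, p34}, {41, 43} × {p33, p34}, {41, 42} × {p32, p33, p34}, {41, 43} × {p32, p33, p34}, {41, 42, 43} × {p32, p33}, {41, 42, 43} × {p33, p34}, {41, 42, 43} × {p32, p33, p34}}; |τ_{X×Y}| = 48.

Enumerate products U × V with U ∈ τ_X, V ∈ τ_Y (deduplicated):
  ∅ × ∅ = {} (∅)
  {41} × {p33} = {(41,p33)}
  {41} × {p32, p33} = {(41,p32), (41,p33)}
  {41} × {p33, p34} = {(41,p33), (41,p34)}
  {41, 42} × {p33} = {(41,p33), (42,p33)}
  {41, 43} × {p33} = {(41,p33), (43,p33)}
  {41} × {p32, p33, p34} = {(41,p32), (41,p33), (41,p34)}
  {41, 42, 43} × {p33} = {(41,p33), (42,p33), (43,p33)}
  {41, 42} × {p32, p33} = {(41,p32), (41,p33), (42,p32), (42,p33)}
  {41, 43} × {p32, p33} = {(41,p32), (41,p33), (43,p32), (43,p33)}
  {41, 42} × {p33, p34} = {(41,p33), (41,p34), (42,p33), (42,p34)}
  {41, 43} × {p33, p34} = {(41,p33), (41,p34), (43,p33), (43,p34)}
  {41, 42} × {p32, p33, p34} = {(41,p32), (41,p33), (41,p34), (42,p32), (42,p33), (42,p34)}
  {41, 43} × {p32, p33, p34} = {(41,p32), (41,p33), (41,p34), (43,p32), (43,p33), (43,p34)}
  {41, 42, 43} × {p32, p33} = {(41,p32), (41,p33), (42,p32), (42,p33), (43,p32), (43,p33)}
  {41, 42, 43} × {p33, p34} = {(41,p33), (41,p34), (42,p33), (42,p34), (43,p33), (43,p34)}
  {41, 42, 43} × {p32, p33, p34} = {(41,p32), (41,p33), (41,p34), (42,p32), (42,p33), (42,p34), (43,p32), (43,p33), (43,p34)}
These 17 distinct sets form the basis B.
Close under arbitrary unions to get τ_{X×Y}; counting gives |τ_{X×Y}| = 48.


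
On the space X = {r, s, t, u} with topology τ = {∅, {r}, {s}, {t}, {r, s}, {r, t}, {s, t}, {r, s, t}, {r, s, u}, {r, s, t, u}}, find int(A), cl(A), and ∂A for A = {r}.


int(A) = {r}, cl(A) = {r, u}, ∂A = {u}.

Closed sets in (X, τ) are complements of opens:
  closed(X, τ) = {∅, {t}, {u}, {r, u}, {s, u}, {t, u}, {r, s, u}, {r, t, u}, {s, t, u}, {r, s, t, u}}.
int(A) = ⋃ {U ∈ τ : U ⊆ A}. Opens contained in A: ∅, {r}.
Taking the union of these: int(A) = {r}.
cl(A) = ⋂ {C closed : A ⊆ C}. Closed sets containing A: {r, u}, {r, s, u}, {r, t, u}, {r, s, t, u}.
Intersecting these: cl(A) = {r, u}.
∂A = cl(A) ∖ int(A) = {r, u} ∖ {r} = {u}.


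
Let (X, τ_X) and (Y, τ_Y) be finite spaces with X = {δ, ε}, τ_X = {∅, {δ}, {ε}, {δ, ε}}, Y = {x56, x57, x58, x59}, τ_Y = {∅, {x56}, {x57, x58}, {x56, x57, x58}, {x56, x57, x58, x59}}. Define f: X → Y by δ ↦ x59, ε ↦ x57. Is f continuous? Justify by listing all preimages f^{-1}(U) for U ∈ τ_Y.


f IS continuous.

Compute f^{-1}(U) for each U ∈ τ_Y:
  U = ∅: f^{-1}(U) = ∅ ∈ τ_X ✓.
  U = {x56}: f^{-1}(U) = ∅ ∈ τ_X ✓.
  U = {x57, x58}: f^{-1}(U) = {ε} ∈ τ_X ✓.
  U = {x56, x57, x58}: f^{-1}(U) = {ε} ∈ τ_X ✓.
  U = {x56, x57, x58, x59}: f^{-1}(U) = {δ, ε} ∈ τ_X ✓.
Every preimage lies in τ_X, so f IS continuous.


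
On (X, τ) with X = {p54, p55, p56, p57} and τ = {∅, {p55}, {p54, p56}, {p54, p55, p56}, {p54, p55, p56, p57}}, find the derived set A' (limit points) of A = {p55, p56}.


A' = {p54, p57}

For each x ∈ X, list the open sets U ∈ τ with x ∈ U, then check whether U ∩ (A ∖ {x}) ≠ ∅ for every such U.
  x = p54: opens ∋ x are {p54, p56}, {p54, p55, p56}, {p54, p55, p56, p57}; each meets A ∖ {p54}, so x IS a limit point.
  x = p55: open {p55} ∋ x has {p55} ∩ (A ∖ {p55}) = ∅, so x is NOT a limit point.
  x = p56: open {p54, p56} ∋ x has {p54, p56} ∩ (A ∖ {p56}) = ∅, so x is NOT a limit point.
  x = p57: opens ∋ x are {p54, p55, p56, p57}; each meets A ∖ {p57}, so x IS a limit point.
Collecting: A' = {p54, p57}.


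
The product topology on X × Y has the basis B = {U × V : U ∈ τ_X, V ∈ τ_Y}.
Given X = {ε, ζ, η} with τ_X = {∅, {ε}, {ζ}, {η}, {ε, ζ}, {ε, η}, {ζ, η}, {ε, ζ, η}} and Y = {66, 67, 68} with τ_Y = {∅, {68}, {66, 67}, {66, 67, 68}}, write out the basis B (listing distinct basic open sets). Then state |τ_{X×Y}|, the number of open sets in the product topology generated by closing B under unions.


Basis B = {∅ × ∅, {ε} × {68}, {ζ} × {68}, {η} × {68}, {ε} × {66, 67}, {ε, ζ} × {68}, {ε, η} × {68}, {ζ} × {66, 67}, {ζ, η} × {68}, {η} × {66, 67}, {ε} × {66, 67, 68}, {ε, ζ, η} × {68}, {ζ} × {66, 67, 68}, {η} × {66, 67, 68}, {ε, ζ} × {66, 67}, {ε, η} × {66, 67}, {ζ, η} × {66, 67}, {ε, ζ} × {66, 67, 68}, {ε, η} × {66, 67, 68}, {ε, ζ, η} × {66, 67}, {ζ, η} × {66, 67, 68}, {ε, ζ, η} × {66, 67, 68}}; |τ_{X×Y}| = 64.

Enumerate products U × V with U ∈ τ_X, V ∈ τ_Y (deduplicated):
  ∅ × ∅ = {} (∅)
  {ε} × {68} = {(ε,68)}
  {ζ} × {68} = {(ζ,68)}
  {η} × {68} = {(η,68)}
  {ε} × {66, 67} = {(ε,66), (ε,67)}
  {ε, ζ} × {68} = {(ε,68), (ζ,68)}
  {ε, η} × {68} = {(ε,68), (η,68)}
  {ζ} × {66, 67} = {(ζ,66), (ζ,67)}
  {ζ, η} × {68} = {(ζ,68), (η,68)}
  {η} × {66, 67} = {(η,66), (η,67)}
  {ε} × {66, 67, 68} = {(ε,66), (ε,67), (ε,68)}
  {ε, ζ, η} × {68} = {(ε,68), (ζ,68), (η,68)}
  {ζ} × {66, 67, 68} = {(ζ,66), (ζ,67), (ζ,68)}
  {η} × {66, 67, 68} = {(η,66), (η,67), (η,68)}
  {ε, ζ} × {66, 67} = {(ε,66), (ε,67), (ζ,66), (ζ,67)}
  {ε, η} × {66, 67} = {(ε,66), (ε,67), (η,66), (η,67)}
  {ζ, η} × {66, 67} = {(ζ,66), (ζ,67), (η,66), (η,67)}
  {ε, ζ} × {66, 67, 68} = {(ε,66), (ε,67), (ε,68), (ζ,66), (ζ,67), (ζ,68)}
  {ε, η} × {66, 67, 68} = {(ε,66), (ε,67), (ε,68), (η,66), (η,67), (η,68)}
  {ε, ζ, η} × {66, 67} = {(ε,66), (ε,67), (ζ,66), (ζ,67), (η,66), (η,67)}
  {ζ, η} × {66, 67, 68} = {(ζ,66), (ζ,67), (ζ,68), (η,66), (η,67), (η,68)}
  {ε, ζ, η} × {66, 67, 68} = {(ε,66), (ε,67), (ε,68), (ζ,66), (ζ,67), (ζ,68), (η,66), (η,67), (η,68)}
These 22 distinct sets form the basis B.
Close under arbitrary unions to get τ_{X×Y}; counting gives |τ_{X×Y}| = 64.


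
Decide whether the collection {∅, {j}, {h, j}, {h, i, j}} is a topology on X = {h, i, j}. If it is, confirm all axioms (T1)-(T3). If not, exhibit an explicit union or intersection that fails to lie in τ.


τ IS a topology on X.

Axiom (T1): ∅ ∈ τ? Yes; X ∈ τ? Yes.
Axiom (T2/T3): check pairwise unions and intersections of members of τ.
All pairwise intersections and unions checked — each lies in τ. Therefore τ satisfies (T1), (T2), (T3): it IS a topology on X.


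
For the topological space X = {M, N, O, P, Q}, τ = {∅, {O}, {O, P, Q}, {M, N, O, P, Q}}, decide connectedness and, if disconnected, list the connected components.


(X, τ) is connected.

Find clopen sets (U ∈ τ with X ∖ U ∈ τ):
  U = ∅, X ∖ U = {M, N, O, P, Q} — both open, so U is clopen.
  U = {M, N, O, P, Q}, X ∖ U = ∅ — both open, so U is clopen.
Only trivial clopens (∅ and X) exist, so (X, τ) is connected.
Compute connected components by grouping points that agree on all clopens:
  component: {M, N, O, P, Q}


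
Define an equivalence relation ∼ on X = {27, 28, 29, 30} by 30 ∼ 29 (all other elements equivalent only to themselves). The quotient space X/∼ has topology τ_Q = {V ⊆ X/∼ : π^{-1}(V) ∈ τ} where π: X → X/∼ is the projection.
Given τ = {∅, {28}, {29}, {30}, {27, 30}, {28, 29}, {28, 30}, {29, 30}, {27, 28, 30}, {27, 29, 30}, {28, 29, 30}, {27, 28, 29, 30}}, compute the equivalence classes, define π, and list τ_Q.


X/∼ = {[27], [28], [29=30]}; |τ_Q| = 6.

Equivalence classes: [27], [28], [29=30].
Quotient map π: X → X/∼ sends 27 ↦ [27], 28 ↦ [28], 29 ↦ [29=30], 30 ↦ [29=30].
For each subset V ⊆ X/∼, compute π^{-1}(V) ⊆ X and check whether π^{-1}(V) ∈ τ. V is open in τ_Q iff π^{-1}(V) ∈ τ.
  V = {}: π^{-1}(V) = ∅ ∈ τ ✓.
  V = {[27]}: π^{-1}(V) = {27} ∉ τ ✗.
  V = {[28]}: π^{-1}(V) = {28} ∈ τ ✓.
  V = {[27], [28]}: π^{-1}(V) = {27, 28} ∉ τ ✗.
  V = {[29=30]}: π^{-1}(V) = {29, 30} ∈ τ ✓.
  V = {[27], [29=30]}: π^{-1}(V) = {27, 29, 30} ∈ τ ✓.
  V = {[28], [29=30]}: π^{-1}(V) = {28, 29, 30} ∈ τ ✓.
  V = {[27], [28], [29=30]}: π^{-1}(V) = {27, 28, 29, 30} ∈ τ ✓.
Open sets in the quotient: τ_Q = {{}, {[28]}, {[29=30]}, {[27], [29=30]}, {[28], [29=30]}, {[27], [28], [29=30]}} (6 elements).


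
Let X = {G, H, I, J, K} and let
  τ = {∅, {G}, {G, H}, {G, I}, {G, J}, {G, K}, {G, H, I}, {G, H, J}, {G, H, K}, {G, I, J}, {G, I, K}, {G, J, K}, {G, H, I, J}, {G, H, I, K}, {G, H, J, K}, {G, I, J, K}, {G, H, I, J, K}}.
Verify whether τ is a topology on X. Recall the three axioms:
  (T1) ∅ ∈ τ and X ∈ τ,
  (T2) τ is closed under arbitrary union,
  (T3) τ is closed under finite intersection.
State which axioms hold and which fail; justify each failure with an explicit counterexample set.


τ IS a topology on X.

Axiom (T1): ∅ ∈ τ? Yes; X ∈ τ? Yes.
Axiom (T2/T3): check pairwise unions and intersections of members of τ.
All pairwise intersections and unions checked — each lies in τ. Therefore τ satisfies (T1), (T2), (T3): it IS a topology on X.


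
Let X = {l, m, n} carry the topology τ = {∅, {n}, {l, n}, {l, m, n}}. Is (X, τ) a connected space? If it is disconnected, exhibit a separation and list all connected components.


(X, τ) is connected.

Find clopen sets (U ∈ τ with X ∖ U ∈ τ):
  U = ∅, X ∖ U = {l, m, n} — both open, so U is clopen.
  U = {l, m, n}, X ∖ U = ∅ — both open, so U is clopen.
Only trivial clopens (∅ and X) exist, so (X, τ) is connected.
Compute connected components by grouping points that agree on all clopens:
  component: {l, m, n}


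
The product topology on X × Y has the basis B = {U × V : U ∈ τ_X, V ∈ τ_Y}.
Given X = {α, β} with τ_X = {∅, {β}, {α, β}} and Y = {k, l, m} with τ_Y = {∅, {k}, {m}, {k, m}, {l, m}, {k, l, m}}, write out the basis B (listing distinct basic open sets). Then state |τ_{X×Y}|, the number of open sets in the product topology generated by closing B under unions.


Basis B = {∅ × ∅, {β} × {k}, {β} × {m}, {α, β} × {k}, {α, β} × {m}, {β} × {k, m}, {β} × {l, m}, {β} × {k, l, m}, {α, β} × {k, m}, {α, β} × {l, m}, {α, β} × {k, l, m}}; |τ_{X×Y}| = 18.

Enumerate products U × V with U ∈ τ_X, V ∈ τ_Y (deduplicated):
  ∅ × ∅ = {} (∅)
  {β} × {k} = {(β,k)}
  {β} × {m} = {(β,m)}
  {α, β} × {k} = {(α,k), (β,k)}
  {α, β} × {m} = {(α,m), (β,m)}
  {β} × {k, m} = {(β,k), (β,m)}
  {β} × {l, m} = {(β,l), (β,m)}
  {β} × {k, l, m} = {(β,k), (β,l), (β,m)}
  {α, β} × {k, m} = {(α,k), (α,m), (β,k), (β,m)}
  {α, β} × {l, m} = {(α,l), (α,m), (β,l), (β,m)}
  {α, β} × {k, l, m} = {(α,k), (α,l), (α,m), (β,k), (β,l), (β,m)}
These 11 distinct sets form the basis B.
Close under arbitrary unions to get τ_{X×Y}; counting gives |τ_{X×Y}| = 18.
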